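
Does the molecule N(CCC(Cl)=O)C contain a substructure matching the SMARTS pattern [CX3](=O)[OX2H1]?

No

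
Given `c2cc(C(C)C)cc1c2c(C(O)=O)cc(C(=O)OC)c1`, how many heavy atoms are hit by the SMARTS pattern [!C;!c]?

The query [!C;!c] means: neither aliphatic nor aromatic carbon — same as [!#6].
Check the 20 heavy atoms by environment: 10× c (aromatic) → no; 6× C → no; 4× O → match.
That gives 4 matching atoms.

4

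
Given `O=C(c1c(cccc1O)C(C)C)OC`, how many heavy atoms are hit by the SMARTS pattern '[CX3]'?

Check the 14 heavy atoms by environment: 6× c (aromatic, X3) → no; 4× C (X4) → no; 1× C (X3) → match; 1× O (X1) → no; 2× O (X2) → no.
That gives 1 matching atom.

1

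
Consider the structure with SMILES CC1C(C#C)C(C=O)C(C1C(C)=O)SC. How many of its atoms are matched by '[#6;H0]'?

2

The query [#6;H0] means: any carbon with no attached hydrogen.
Check the 15 heavy atoms by environment: 7× C (H1) → no; 2× O (H0) → no; 2× C (H0) → match; 3× C (H3) → no; 1× S (H0) → no.
That gives 2 matching atoms.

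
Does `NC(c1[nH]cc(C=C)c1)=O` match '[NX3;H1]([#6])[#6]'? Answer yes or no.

No

The pattern [NX3;H1]([#6])[#6] describes a trivalent nitrogen with one H, bonded to two carbons — a secondary amine.
The closest candidate here is a primary amide (-C(=O)NH2), but the -C(=O)NH2 nitrogen has H2, not H1. No other fragment satisfies the full query, so there is no match.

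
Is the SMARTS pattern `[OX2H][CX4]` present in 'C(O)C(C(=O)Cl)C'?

Yes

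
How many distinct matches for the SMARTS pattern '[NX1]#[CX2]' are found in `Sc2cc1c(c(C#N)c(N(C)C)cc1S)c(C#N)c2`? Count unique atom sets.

2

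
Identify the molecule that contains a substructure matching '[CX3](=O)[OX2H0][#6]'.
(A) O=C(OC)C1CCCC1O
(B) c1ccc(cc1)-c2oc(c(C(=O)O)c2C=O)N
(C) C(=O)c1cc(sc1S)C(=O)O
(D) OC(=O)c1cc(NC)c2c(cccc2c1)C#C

[CX3](=O)[OX2H0][#6] describes a carbonyl carbon bonded to an oxygen that is itself bonded to carbon (no H on that O) (an ester).
(A) contains a methyl-ester group (-C(=O)OCH3), which satisfies every atom and bond constraint.
(B) has a carboxylic acid group (-C(=O)OH) but the singly-bonded O carries H (OX2H1, not H0).
(C) has a carboxylic acid group (-C(=O)OH) but the singly-bonded O carries H (OX2H1, not H0).
(D) has a carboxylic acid group (-C(=O)OH) but the singly-bonded O carries H (OX2H1, not H0).
So the answer is (A).

A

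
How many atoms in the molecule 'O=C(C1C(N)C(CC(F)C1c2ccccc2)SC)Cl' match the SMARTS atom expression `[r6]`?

12

Check the 19 heavy atoms by environment: 6× C (in 6-ring) → match; 1× F (acyclic) → no; 1× N (acyclic) → no; 1× S (acyclic) → no; 2× C (acyclic) → no; 1× O (acyclic) → no; 1× Cl (acyclic) → no; 6× c (aromatic, in 6-ring) → match.
Summing the matching environments: 6 + 6 = 12 matching atoms.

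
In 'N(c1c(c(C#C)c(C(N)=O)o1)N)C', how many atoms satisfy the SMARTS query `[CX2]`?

The query [CX2] means: C with X2: aliphatic carbon with exactly 2 total connections.
Check the 13 heavy atoms by environment: 1× o (aromatic, X2) → no; 4× c (aromatic, X3) → no; 3× N (X3) → no; 1× C (X4) → no; 2× C (X2) → match; 1× C (X3) → no; 1× O (X1) → no.
That gives 2 matching atoms.

2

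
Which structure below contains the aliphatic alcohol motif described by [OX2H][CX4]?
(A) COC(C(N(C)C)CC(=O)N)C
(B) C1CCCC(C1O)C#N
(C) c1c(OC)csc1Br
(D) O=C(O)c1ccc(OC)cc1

B

[OX2H][CX4] describes a hydroxyl oxygen bound to an sp3 (X4) carbon (an aliphatic alcohol).
(A) has a methoxy ether (-OCH3) but the oxygen has H0 (ether), not H1.
(B) contains a hydroxyl group (-OH), which satisfies every atom and bond constraint.
(C) has a methoxy ether (-OCH3) but the oxygen has H0 (ether), not H1.
(D) has a carboxylic acid group (-C(=O)OH) but the -OH is on a CX3 carbonyl carbon, not a CX4 carbon.
So the answer is (B).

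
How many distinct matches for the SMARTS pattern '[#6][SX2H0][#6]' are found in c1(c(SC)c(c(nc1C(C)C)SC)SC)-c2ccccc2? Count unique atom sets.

3

[#6][SX2H0][#6] is the SMARTS for a thioether: an aliphatic sulfur bridging two carbons with no H on the sulfur.
The molecule carries 3 separate instances of a methylthio ether (-SCH3) meeting every constraint; each maps to a distinct set of atoms, giving 3 matches.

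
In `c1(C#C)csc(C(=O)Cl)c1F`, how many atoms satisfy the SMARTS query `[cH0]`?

The query [cH0] means: aromatic carbon with no attached hydrogen (substituted or ring-fusion).
Check the 11 heavy atoms by environment: 1× s (aromatic, H0) → no; 3× c (aromatic, H0) → match; 1× c (aromatic, H1) → no; 1× F (H0) → no; 2× C (H0) → no; 1× C (H1) → no; 1× O (H0) → no; 1× Cl (H0) → no.
That gives 3 matching atoms.

3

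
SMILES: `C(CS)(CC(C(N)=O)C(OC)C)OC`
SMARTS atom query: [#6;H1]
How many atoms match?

3

The query [#6;H1] means: any carbon bearing exactly one hydrogen.
Check the 14 heavy atoms by environment: 3× C (H3) → no; 3× C (H1) → match; 2× C (H2) → no; 1× S (H1) → no; 3× O (H0) → no; 1× C (H0) → no; 1× N (H2) → no.
That gives 3 matching atoms.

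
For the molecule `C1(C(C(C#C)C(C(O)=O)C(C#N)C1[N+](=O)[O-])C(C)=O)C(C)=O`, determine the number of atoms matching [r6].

6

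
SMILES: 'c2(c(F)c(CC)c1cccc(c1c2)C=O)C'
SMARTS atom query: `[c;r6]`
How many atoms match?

10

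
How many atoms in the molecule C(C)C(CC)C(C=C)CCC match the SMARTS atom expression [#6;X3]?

2

The query [#6;X3] means: any carbon (aromatic or not) with three total connections.
Check the 11 heavy atoms by environment: 9× C (X4) → no; 2× C (X3) → match.
That gives 2 matching atoms.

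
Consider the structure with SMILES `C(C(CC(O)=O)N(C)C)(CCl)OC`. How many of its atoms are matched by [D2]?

3

The query [D2] means: atom with exactly two heavy-atom neighbours.
Check the 13 heavy atoms by environment: 2× C (D2) → match; 3× C (D3) → no; 1× N (D3) → no; 3× C (D1) → no; 1× O (D2) → match; 2× O (D1) → no; 1× Cl (D1) → no.
Summing the matching environments: 2 + 1 = 3 matching atoms.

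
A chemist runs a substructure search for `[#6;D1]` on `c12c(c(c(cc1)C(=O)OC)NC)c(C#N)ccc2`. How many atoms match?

2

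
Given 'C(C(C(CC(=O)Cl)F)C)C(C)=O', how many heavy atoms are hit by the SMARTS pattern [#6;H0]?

The query [#6;H0] means: any carbon with no attached hydrogen.
Check the 12 heavy atoms by environment: 2× C (H2) → no; 2× C (H1) → no; 2× C (H3) → no; 2× C (H0) → match; 2× O (H0) → no; 1× Cl (H0) → no; 1× F (H0) → no.
That gives 2 matching atoms.

2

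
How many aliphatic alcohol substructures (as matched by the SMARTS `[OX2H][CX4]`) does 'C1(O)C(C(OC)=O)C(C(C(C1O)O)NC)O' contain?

[OX2H][CX4] is the SMARTS for an aliphatic alcohol: a hydroxyl oxygen bound to an sp3 (X4) carbon.
The molecule carries 4 separate instances of a hydroxyl group (-OH) meeting every constraint; each maps to a distinct set of atoms, giving 4 matches.

4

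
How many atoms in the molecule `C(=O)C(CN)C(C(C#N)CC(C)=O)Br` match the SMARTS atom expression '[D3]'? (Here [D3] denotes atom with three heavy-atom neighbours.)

Check the 14 heavy atoms by environment: 4× C (D2) → no; 4× C (D3) → match; 2× N (D1) → no; 2× O (D1) → no; 1× C (D1) → no; 1× Br (D1) → no.
That gives 4 matching atoms.

4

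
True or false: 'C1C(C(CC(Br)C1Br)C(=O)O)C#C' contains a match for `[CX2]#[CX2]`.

True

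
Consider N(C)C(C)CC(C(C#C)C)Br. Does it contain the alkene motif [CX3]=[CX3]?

The pattern [CX3]=[CX3] describes a non-aromatic C=C double bond between two sp2 carbons — an alkene.
The closest candidate here is an ethynyl group (-C#CH), but the C-C bond is a triple bond, not a double bond. No other fragment satisfies the full query, so there is no match.

No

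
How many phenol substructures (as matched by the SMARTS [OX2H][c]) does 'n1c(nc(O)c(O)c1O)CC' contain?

[OX2H][c] is the SMARTS for a phenol: a hydroxyl oxygen attached to an aromatic carbon.
The molecule carries 3 separate instances of a hydroxyl group (-OH) meeting every constraint; each maps to a distinct set of atoms, giving 3 matches.

3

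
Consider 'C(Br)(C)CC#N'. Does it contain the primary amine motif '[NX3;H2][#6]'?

No

The pattern [NX3;H2][#6] describes a trivalent nitrogen with two H attached to carbon — a primary amine.
The closest candidate here is a nitrile (-C#N), but the nitrogen is NX1 (triple-bonded), not NX3 with two H. No other fragment satisfies the full query, so there is no match.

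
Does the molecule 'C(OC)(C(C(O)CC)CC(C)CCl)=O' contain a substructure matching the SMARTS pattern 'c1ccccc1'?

The pattern c1ccccc1 describes six aromatic carbons in a ring — a benzene ring.
The closest candidate here is a methyl group (-CH3), but no six-membered all-carbon aromatic ring is present. No other fragment satisfies the full query, so there is no match.

No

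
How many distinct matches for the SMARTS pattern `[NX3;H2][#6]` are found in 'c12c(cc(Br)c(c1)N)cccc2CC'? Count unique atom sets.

1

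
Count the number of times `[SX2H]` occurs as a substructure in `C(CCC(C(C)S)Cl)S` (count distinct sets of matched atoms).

2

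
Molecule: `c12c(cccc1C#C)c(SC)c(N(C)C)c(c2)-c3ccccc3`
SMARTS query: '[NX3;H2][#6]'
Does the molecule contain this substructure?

The pattern [NX3;H2][#6] describes a trivalent nitrogen with two H attached to carbon — a primary amine.
The closest candidate here is a dimethylamino group (-N(CH3)2), but the nitrogen has H0, not H2. No other fragment satisfies the full query, so there is no match.

No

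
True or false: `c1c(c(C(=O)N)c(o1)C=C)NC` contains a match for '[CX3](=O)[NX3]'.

True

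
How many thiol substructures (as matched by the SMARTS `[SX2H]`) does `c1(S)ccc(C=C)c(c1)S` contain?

2

[SX2H] is the SMARTS for a thiol: an aliphatic sulfur with two connections, one being H.
The molecule carries 2 separate instances of a thiol (-SH) meeting every constraint; each maps to a distinct set of atoms, giving 2 matches.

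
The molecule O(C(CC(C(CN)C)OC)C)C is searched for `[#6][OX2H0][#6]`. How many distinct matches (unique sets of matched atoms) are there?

[#6][OX2H0][#6] is the SMARTS for an ether: an aliphatic oxygen bridging two carbons with no H on the oxygen.
The molecule carries 2 separate instances of a methoxy ether (-OCH3) meeting every constraint; each maps to a distinct set of atoms, giving 2 matches.

2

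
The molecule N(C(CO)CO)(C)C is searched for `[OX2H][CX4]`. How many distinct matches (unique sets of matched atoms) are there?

[OX2H][CX4] is the SMARTS for an aliphatic alcohol: a hydroxyl oxygen bound to an sp3 (X4) carbon.
The molecule carries 2 separate instances of a hydroxyl group (-OH) meeting every constraint; each maps to a distinct set of atoms, giving 2 matches.

2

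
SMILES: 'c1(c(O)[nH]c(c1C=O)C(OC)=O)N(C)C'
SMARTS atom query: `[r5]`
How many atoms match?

5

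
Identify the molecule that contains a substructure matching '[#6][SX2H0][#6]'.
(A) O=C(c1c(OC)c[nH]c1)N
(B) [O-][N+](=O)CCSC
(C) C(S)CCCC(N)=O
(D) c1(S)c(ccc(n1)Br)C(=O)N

B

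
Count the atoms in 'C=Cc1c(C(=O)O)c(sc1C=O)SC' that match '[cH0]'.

The query [cH0] means: aromatic carbon with no attached hydrogen (substituted or ring-fusion).
Check the 14 heavy atoms by environment: 1× s (aromatic, H0) → no; 4× c (aromatic, H0) → match; 2× C (H1) → no; 2× O (H0) → no; 1× C (H2) → no; 1× S (H0) → no; 1× C (H3) → no; 1× C (H0) → no; 1× O (H1) → no.
That gives 4 matching atoms.

4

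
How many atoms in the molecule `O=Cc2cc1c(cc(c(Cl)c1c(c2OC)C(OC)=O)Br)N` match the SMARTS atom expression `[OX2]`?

2

The query [OX2] means: aliphatic oxygen with two total connections — ether, hydroxyl, or ester single-bond O.
Check the 21 heavy atoms by environment: 10× c (aromatic, X3) → no; 2× C (X3) → no; 2× O (X1) → no; 2× O (X2) → match; 2× C (X4) → no; 1× Cl (X1) → no; 1× N (X3) → no; 1× Br (X1) → no.
That gives 2 matching atoms.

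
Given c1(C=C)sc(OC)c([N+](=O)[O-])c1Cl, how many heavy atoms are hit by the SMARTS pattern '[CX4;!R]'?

1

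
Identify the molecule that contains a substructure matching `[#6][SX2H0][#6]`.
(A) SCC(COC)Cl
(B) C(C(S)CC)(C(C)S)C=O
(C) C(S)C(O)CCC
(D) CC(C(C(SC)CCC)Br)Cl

[#6][SX2H0][#6] describes an aliphatic sulfur bridging two carbons with no H on the sulfur (a thioether).
(A) has a thiol (-SH) but the sulfur has H1, not H0 bridging two carbons.
(B) has a thiol (-SH) but the sulfur has H1, not H0 bridging two carbons.
(C) has a thiol (-SH) but the sulfur has H1, not H0 bridging two carbons.
(D) contains a methylthio ether (-SCH3), which satisfies every atom and bond constraint.
So the answer is (D).

D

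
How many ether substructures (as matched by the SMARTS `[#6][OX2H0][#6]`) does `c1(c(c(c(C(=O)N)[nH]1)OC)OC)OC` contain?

3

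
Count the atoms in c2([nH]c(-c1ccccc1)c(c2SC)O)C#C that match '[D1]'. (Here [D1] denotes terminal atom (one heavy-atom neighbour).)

The query [D1] means: atom with exactly one heavy-atom neighbour (degree 1).
Check the 16 heavy atoms by environment: 1× n (aromatic, D2) → no; 5× c (aromatic, D3) → no; 1× C (D2) → no; 2× C (D1) → match; 1× S (D2) → no; 1× O (D1) → match; 5× c (aromatic, D2) → no.
Summing the matching environments: 2 + 1 = 3 matching atoms.

3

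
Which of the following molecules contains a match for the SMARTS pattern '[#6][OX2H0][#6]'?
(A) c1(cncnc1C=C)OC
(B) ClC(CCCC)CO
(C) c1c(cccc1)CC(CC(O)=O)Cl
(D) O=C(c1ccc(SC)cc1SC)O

[#6][OX2H0][#6] describes an aliphatic oxygen bridging two carbons with no H on the oxygen (an ether).
(A) contains a methoxy ether (-OCH3), which satisfies every atom and bond constraint.
(B) has a hydroxyl group (-OH) but the oxygen has H1, not H0 bridging two carbons.
(C) has a carboxylic acid group (-C(=O)OH) but the -OH oxygen has H1; the =O is OX1, not OX2.
(D) has a carboxylic acid group (-C(=O)OH) but the -OH oxygen has H1; the =O is OX1, not OX2.
So the answer is (A).

A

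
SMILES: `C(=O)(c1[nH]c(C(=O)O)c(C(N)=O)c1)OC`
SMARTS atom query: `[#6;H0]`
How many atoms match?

Check the 15 heavy atoms by environment: 1× n (aromatic, H1) → no; 3× c (aromatic, H0) → match; 1× c (aromatic, H1) → no; 3× C (H0) → match; 4× O (H0) → no; 1× O (H1) → no; 1× N (H2) → no; 1× C (H3) → no.
Summing the matching environments: 3 + 3 = 6 matching atoms.

6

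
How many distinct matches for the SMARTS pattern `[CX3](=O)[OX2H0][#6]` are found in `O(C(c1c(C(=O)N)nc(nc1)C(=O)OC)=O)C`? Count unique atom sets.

2

[CX3](=O)[OX2H0][#6] is the SMARTS for an ester: a carbonyl carbon bonded to an oxygen that is itself bonded to carbon (no H on that O).
The molecule carries 2 separate instances of a methyl-ester group (-C(=O)OCH3) meeting every constraint; each maps to a distinct set of atoms, giving 2 matches.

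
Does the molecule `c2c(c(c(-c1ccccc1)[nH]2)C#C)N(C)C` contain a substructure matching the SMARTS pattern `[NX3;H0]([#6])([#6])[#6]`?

Yes

The pattern [NX3;H0]([#6])([#6])[#6] describes a trivalent nitrogen with no H, bonded to three carbons — a tertiary amine.
The molecule carries a dimethylamino group (-N(CH3)2), whose atoms satisfy every constraint of the query, so the pattern matches.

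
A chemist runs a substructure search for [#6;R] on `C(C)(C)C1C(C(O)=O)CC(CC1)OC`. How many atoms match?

The query [#6;R] means: carbon that is part of a ring.
Check the 14 heavy atoms by environment: 6× C (in 6-ring) → match; 3× O (acyclic) → no; 5× C (acyclic) → no.
That gives 6 matching atoms.

6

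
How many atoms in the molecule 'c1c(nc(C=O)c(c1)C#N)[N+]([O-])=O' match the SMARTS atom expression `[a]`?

6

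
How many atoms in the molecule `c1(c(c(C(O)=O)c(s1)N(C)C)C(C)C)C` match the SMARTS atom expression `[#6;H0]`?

5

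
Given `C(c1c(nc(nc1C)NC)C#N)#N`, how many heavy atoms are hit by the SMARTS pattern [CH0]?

The query [CH0] means: aliphatic carbon with no attached hydrogen.
Check the 13 heavy atoms by environment: 2× n (aromatic, H0) → no; 4× c (aromatic, H0) → no; 2× C (H0) → match; 2× N (H0) → no; 1× N (H1) → no; 2× C (H3) → no.
That gives 2 matching atoms.

2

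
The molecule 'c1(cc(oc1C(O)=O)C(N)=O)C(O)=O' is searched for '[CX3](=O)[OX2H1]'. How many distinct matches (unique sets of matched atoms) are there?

2

[CX3](=O)[OX2H1] is the SMARTS for a carboxylic acid: an sp2 carbon double-bonded to O and single-bonded to an -OH oxygen.
The molecule carries 2 separate instances of a carboxylic acid group (-C(=O)OH) meeting every constraint; each maps to a distinct set of atoms, giving 2 matches.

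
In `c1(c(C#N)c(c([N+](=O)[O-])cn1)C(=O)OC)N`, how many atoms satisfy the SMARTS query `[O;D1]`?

3

The query [O;D1] means: aliphatic oxygen bonded to exactly one heavy atom.
Check the 16 heavy atoms by environment: 1× n (aromatic, D2) → no; 1× c (aromatic, D2) → no; 4× c (aromatic, D3) → no; 2× N (D1) → no; 1× C (D3) → no; 2× O (D1) → match; 1× O (D2) → no; 1× C (D1) → no; 1× C (D2) → no; 1× N (charge +1, D3) → no; 1× O (charge -1, D1) → match.
Summing the matching environments: 2 + 1 = 3 matching atoms.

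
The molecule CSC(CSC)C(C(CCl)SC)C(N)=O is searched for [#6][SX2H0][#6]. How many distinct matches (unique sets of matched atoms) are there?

3

[#6][SX2H0][#6] is the SMARTS for a thioether: an aliphatic sulfur bridging two carbons with no H on the sulfur.
The molecule carries 3 separate instances of a methylthio ether (-SCH3) meeting every constraint; each maps to a distinct set of atoms, giving 3 matches.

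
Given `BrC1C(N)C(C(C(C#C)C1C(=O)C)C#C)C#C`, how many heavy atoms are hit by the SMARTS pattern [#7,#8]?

Check the 17 heavy atoms by environment: 14× C → no; 1× O → match; 1× N → match; 1× Br → no.
Summing the matching environments: 1 + 1 = 2 matching atoms.

2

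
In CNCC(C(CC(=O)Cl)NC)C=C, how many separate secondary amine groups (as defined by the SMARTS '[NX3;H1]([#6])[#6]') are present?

[NX3;H1]([#6])[#6] is the SMARTS for a secondary amine: a trivalent nitrogen with one H, bonded to two carbons.
The molecule carries 2 separate instances of an N-methylamino group (-NHCH3) meeting every constraint; each maps to a distinct set of atoms, giving 2 matches.

2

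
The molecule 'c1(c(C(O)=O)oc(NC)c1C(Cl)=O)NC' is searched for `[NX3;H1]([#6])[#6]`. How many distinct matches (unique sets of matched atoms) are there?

2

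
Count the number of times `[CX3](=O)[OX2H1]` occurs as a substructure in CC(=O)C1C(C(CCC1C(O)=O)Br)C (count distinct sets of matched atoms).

1

[CX3](=O)[OX2H1] is the SMARTS for a carboxylic acid: an sp2 carbon double-bonded to O and single-bonded to an -OH oxygen.
Exactly one fragment in the molecule meets all constraints, giving 1 match.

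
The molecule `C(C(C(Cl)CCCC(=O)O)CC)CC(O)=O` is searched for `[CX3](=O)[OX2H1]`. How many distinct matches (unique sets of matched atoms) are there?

2

[CX3](=O)[OX2H1] is the SMARTS for a carboxylic acid: an sp2 carbon double-bonded to O and single-bonded to an -OH oxygen.
The molecule carries 2 separate instances of a carboxylic acid group (-C(=O)OH) meeting every constraint; each maps to a distinct set of atoms, giving 2 matches.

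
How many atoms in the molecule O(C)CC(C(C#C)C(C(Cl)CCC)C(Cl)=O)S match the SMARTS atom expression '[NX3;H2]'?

0

Check the 17 heavy atoms by environment: 3× C (H2, X4) → no; 4× C (H1, X4) → no; 2× Cl (H0, X1) → no; 2× C (H3, X4) → no; 1× O (H0, X2) → no; 1× C (H0, X3) → no; 1× O (H0, X1) → no; 1× C (H0, X2) → no; 1× C (H1, X2) → no; 1× S (H1, X2) → no.
No environment satisfies the query, so 0 matching atoms.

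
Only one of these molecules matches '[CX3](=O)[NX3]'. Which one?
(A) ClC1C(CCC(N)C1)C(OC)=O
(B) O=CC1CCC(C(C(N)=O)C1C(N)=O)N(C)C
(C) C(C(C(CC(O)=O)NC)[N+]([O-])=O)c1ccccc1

B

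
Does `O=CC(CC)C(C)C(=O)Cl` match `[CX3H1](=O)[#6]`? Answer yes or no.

Yes

The pattern [CX3H1](=O)[#6] describes an sp2 carbon with one H, double-bonded to O and single-bonded to carbon — an aldehyde.
The molecule carries an aldehyde (-CHO), whose atoms satisfy every constraint of the query, so the pattern matches.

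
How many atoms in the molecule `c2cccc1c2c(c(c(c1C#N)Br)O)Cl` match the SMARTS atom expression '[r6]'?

10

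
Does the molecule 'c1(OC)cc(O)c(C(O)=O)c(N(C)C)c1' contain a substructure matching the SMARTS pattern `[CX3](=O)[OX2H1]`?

The pattern [CX3](=O)[OX2H1] describes an sp2 carbon double-bonded to O and single-bonded to an -OH oxygen — a carboxylic acid.
The molecule carries a carboxylic acid group (-C(=O)OH), whose atoms satisfy every constraint of the query, so the pattern matches.

Yes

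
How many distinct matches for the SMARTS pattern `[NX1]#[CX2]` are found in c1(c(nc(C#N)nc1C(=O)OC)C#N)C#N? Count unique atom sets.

[NX1]#[CX2] is the SMARTS for a nitrile: a nitrogen triple-bonded to a two-connected carbon.
The molecule carries 3 separate instances of a nitrile (-C#N) meeting every constraint; each maps to a distinct set of atoms, giving 3 matches.

3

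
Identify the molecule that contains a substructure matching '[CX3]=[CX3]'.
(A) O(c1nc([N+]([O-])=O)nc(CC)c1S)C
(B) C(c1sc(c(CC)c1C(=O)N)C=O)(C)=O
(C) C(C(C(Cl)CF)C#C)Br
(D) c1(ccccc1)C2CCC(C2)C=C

D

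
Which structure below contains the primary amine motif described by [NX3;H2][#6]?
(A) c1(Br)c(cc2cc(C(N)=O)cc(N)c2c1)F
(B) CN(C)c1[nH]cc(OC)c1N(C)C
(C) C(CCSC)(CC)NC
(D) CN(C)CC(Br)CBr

[NX3;H2][#6] describes a trivalent nitrogen with two H attached to carbon (a primary amine).
(A) contains a primary amino group (-NH2), which satisfies every atom and bond constraint.
(B) has a dimethylamino group (-N(CH3)2) but the nitrogen has H0, not H2.
(C) has an N-methylamino group (-NHCH3) but the nitrogen bears two carbons and only one H (H1), not H2.
(D) has a dimethylamino group (-N(CH3)2) but the nitrogen has H0, not H2.
So the answer is (A).

A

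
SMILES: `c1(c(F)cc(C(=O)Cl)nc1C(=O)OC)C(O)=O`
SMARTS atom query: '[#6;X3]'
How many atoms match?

8

The query [#6;X3] means: any carbon (aromatic or not) with three total connections.
Check the 17 heavy atoms by environment: 1× n (aromatic, X2) → no; 5× c (aromatic, X3) → match; 3× C (X3) → match; 3× O (X1) → no; 2× O (X2) → no; 1× C (X4) → no; 1× F (X1) → no; 1× Cl (X1) → no.
Summing the matching environments: 5 + 3 = 8 matching atoms.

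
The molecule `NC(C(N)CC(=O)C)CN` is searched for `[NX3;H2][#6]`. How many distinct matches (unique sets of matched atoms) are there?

[NX3;H2][#6] is the SMARTS for a primary amine: a trivalent nitrogen with two H attached to carbon.
The molecule carries 3 separate instances of a primary amino group (-NH2) meeting every constraint; each maps to a distinct set of atoms, giving 3 matches.

3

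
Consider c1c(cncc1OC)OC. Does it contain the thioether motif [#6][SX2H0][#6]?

No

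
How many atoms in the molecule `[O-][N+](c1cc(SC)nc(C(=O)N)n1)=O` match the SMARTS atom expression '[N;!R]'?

2

Check the 14 heavy atoms by environment: 2× n (aromatic, in 6-ring) → no; 4× c (aromatic, in 6-ring) → no; 1× S (acyclic) → no; 2× C (acyclic) → no; 2× O (acyclic) → no; 1× N (acyclic) → match; 1× N (charge +1, acyclic) → match; 1× O (charge -1, acyclic) → no.
Summing the matching environments: 1 + 1 = 2 matching atoms.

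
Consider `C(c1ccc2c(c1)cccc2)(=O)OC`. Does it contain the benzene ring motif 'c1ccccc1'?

The pattern c1ccccc1 describes six aromatic carbons in a ring — a benzene ring.
The required atom environment is present in the molecule, so the pattern matches.

Yes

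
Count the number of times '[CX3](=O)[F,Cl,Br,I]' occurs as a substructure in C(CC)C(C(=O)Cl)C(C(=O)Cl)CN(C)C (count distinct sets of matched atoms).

2

[CX3](=O)[F,Cl,Br,I] is the SMARTS for an acyl halide: a carbonyl carbon bonded to a halogen.
The molecule carries 2 separate instances of an acyl chloride (-C(=O)Cl) meeting every constraint; each maps to a distinct set of atoms, giving 2 matches.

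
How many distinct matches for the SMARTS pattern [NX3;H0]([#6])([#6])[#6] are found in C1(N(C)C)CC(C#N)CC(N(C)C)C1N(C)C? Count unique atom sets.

3

[NX3;H0]([#6])([#6])[#6] is the SMARTS for a tertiary amine: a trivalent nitrogen with no H, bonded to three carbons.
The molecule carries 3 separate instances of a dimethylamino group (-N(CH3)2) meeting every constraint; each maps to a distinct set of atoms, giving 3 matches.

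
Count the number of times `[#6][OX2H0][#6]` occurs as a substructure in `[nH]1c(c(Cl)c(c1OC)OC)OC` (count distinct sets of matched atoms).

3

[#6][OX2H0][#6] is the SMARTS for an ether: an aliphatic oxygen bridging two carbons with no H on the oxygen.
The molecule carries 3 separate instances of a methoxy ether (-OCH3) meeting every constraint; each maps to a distinct set of atoms, giving 3 matches.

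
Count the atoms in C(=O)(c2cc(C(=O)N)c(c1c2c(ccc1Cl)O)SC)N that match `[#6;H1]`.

3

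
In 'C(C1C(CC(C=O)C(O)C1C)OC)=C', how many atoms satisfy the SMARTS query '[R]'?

6

The query [R] means: R matches any atom that is part of a ring.
Check the 14 heavy atoms by environment: 6× C (in 6-ring) → match; 3× O (acyclic) → no; 5× C (acyclic) → no.
That gives 6 matching atoms.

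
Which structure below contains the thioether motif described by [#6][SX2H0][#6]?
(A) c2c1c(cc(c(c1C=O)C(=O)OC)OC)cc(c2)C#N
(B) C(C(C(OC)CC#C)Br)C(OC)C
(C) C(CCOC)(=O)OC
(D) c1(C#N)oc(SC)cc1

D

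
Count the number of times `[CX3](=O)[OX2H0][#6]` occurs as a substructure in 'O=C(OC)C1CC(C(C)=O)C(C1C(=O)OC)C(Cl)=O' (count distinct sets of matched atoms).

2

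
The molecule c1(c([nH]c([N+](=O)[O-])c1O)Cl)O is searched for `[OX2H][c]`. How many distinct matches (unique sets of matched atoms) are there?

2

[OX2H][c] is the SMARTS for a phenol: a hydroxyl oxygen attached to an aromatic carbon.
The molecule carries 2 separate instances of a hydroxyl group (-OH) meeting every constraint; each maps to a distinct set of atoms, giving 2 matches.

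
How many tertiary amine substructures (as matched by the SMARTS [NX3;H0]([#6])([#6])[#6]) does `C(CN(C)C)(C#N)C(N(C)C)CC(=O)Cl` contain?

2

[NX3;H0]([#6])([#6])[#6] is the SMARTS for a tertiary amine: a trivalent nitrogen with no H, bonded to three carbons.
The molecule carries 2 separate instances of a dimethylamino group (-N(CH3)2) meeting every constraint; each maps to a distinct set of atoms, giving 2 matches.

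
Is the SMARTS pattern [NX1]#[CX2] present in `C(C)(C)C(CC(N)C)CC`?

The pattern [NX1]#[CX2] describes a nitrogen triple-bonded to a two-connected carbon — a nitrile.
The closest candidate here is a primary amino group (-NH2), but the nitrogen is NX3 (three connections), not NX1 triple-bonded. No other fragment satisfies the full query, so there is no match.

No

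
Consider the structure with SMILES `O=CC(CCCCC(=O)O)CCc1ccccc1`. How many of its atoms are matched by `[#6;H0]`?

Check the 18 heavy atoms by environment: 6× C (H2) → no; 2× C (H1) → no; 2× O (H0) → no; 1× C (H0) → match; 1× O (H1) → no; 1× c (aromatic, H0) → match; 5× c (aromatic, H1) → no.
Summing the matching environments: 1 + 1 = 2 matching atoms.

2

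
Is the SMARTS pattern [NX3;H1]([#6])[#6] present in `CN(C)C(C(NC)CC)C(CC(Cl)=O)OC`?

Yes

The pattern [NX3;H1]([#6])[#6] describes a trivalent nitrogen with one H, bonded to two carbons — a secondary amine.
The molecule carries an N-methylamino group (-NHCH3), whose atoms satisfy every constraint of the query, so the pattern matches.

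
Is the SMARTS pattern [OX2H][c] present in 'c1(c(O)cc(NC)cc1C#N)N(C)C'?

Yes

The pattern [OX2H][c] describes a hydroxyl oxygen attached to an aromatic carbon — a phenol.
The molecule carries a hydroxyl group (-OH), whose atoms satisfy every constraint of the query, so the pattern matches.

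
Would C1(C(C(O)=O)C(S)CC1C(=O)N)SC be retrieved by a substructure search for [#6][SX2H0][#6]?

Yes

The pattern [#6][SX2H0][#6] describes an aliphatic sulfur bridging two carbons with no H on the sulfur — a thioether.
The molecule carries a methylthio ether (-SCH3), whose atoms satisfy every constraint of the query, so the pattern matches.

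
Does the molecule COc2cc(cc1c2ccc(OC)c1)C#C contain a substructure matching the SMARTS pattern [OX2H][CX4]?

The pattern [OX2H][CX4] describes a hydroxyl oxygen bound to an sp3 (X4) carbon — an aliphatic alcohol.
The closest candidate here is a methoxy ether (-OCH3), but the oxygen has H0 (ether), not H1. No other fragment satisfies the full query, so there is no match.

No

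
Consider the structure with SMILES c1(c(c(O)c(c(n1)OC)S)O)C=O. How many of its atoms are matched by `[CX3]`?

1

The query [CX3] means: C with X3: aliphatic carbon with exactly 3 total connections.
Check the 13 heavy atoms by environment: 1× n (aromatic, X2) → no; 5× c (aromatic, X3) → no; 1× S (X2) → no; 1× C (X3) → match; 1× O (X1) → no; 3× O (X2) → no; 1× C (X4) → no.
That gives 1 matching atom.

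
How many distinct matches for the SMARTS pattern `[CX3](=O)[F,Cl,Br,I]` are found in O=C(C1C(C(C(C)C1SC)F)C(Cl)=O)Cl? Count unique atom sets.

2

[CX3](=O)[F,Cl,Br,I] is the SMARTS for an acyl halide: a carbonyl carbon bonded to a halogen.
The molecule carries 2 separate instances of an acyl chloride (-C(=O)Cl) meeting every constraint; each maps to a distinct set of atoms, giving 2 matches.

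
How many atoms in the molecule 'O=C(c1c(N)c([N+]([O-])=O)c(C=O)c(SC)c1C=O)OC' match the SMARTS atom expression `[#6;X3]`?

The query [#6;X3] means: any carbon (aromatic or not) with three total connections.
Check the 20 heavy atoms by environment: 6× c (aromatic, X3) → match; 1× S (X2) → no; 2× C (X4) → no; 3× C (X3) → match; 4× O (X1) → no; 1× O (X2) → no; 1× N (charge +1, X3) → no; 1× O (charge -1, X1) → no; 1× N (X3) → no.
Summing the matching environments: 6 + 3 = 9 matching atoms.

9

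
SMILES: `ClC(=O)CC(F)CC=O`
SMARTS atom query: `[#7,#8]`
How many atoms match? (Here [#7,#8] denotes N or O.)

2

The query [#7,#8] means: nitrogen or oxygen (comma = OR).
Check the 9 heavy atoms by environment: 5× C → no; 2× O → match; 1× Cl → no; 1× F → no.
That gives 2 matching atoms.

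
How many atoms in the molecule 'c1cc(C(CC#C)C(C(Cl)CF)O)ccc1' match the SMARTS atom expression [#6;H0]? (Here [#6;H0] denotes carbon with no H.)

The query [#6;H0] means: any carbon with no attached hydrogen.
Check the 16 heavy atoms by environment: 2× C (H2) → no; 4× C (H1) → no; 1× F (H0) → no; 1× Cl (H0) → no; 1× C (H0) → match; 1× O (H1) → no; 1× c (aromatic, H0) → match; 5× c (aromatic, H1) → no.
Summing the matching environments: 1 + 1 = 2 matching atoms.

2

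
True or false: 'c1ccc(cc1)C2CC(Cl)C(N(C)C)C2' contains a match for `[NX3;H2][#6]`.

False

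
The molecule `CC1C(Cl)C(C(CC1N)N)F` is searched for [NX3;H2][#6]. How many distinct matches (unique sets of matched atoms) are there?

2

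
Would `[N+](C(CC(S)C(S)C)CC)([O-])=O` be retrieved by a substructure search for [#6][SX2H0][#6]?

The pattern [#6][SX2H0][#6] describes an aliphatic sulfur bridging two carbons with no H on the sulfur — a thioether.
The closest candidate here is a thiol (-SH), but the sulfur has H1, not H0 bridging two carbons. No other fragment satisfies the full query, so there is no match.

No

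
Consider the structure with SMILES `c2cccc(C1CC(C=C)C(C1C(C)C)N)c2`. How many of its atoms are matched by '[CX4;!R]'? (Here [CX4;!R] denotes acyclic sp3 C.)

3

The query [CX4;!R] means: aliphatic carbon with four total connections, not in a ring.
Check the 17 heavy atoms by environment: 5× C (X4, in 5-ring) → no; 1× N (X3, acyclic) → no; 3× C (X4, acyclic) → match; 6× c (aromatic, X3, in 6-ring) → no; 2× C (X3, acyclic) → no.
That gives 3 matching atoms.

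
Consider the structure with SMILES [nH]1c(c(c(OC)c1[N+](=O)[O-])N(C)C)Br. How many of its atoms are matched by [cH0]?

Check the 14 heavy atoms by environment: 1× n (aromatic, H1) → no; 4× c (aromatic, H0) → match; 1× N (H0) → no; 3× C (H3) → no; 2× O (H0) → no; 1× Br (H0) → no; 1× N (charge +1, H0) → no; 1× O (charge -1, H0) → no.
That gives 4 matching atoms.

4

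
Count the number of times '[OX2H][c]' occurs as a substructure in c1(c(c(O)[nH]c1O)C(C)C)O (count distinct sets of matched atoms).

3

[OX2H][c] is the SMARTS for a phenol: a hydroxyl oxygen attached to an aromatic carbon.
The molecule carries 3 separate instances of a hydroxyl group (-OH) meeting every constraint; each maps to a distinct set of atoms, giving 3 matches.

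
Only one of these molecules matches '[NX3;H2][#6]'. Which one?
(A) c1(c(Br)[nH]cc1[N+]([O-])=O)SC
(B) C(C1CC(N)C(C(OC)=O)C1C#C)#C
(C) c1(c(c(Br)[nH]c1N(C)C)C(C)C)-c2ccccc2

B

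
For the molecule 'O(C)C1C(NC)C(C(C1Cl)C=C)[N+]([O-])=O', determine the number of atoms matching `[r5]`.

The query [r5] means: r5 matches atoms in a five-membered ring.
Check the 15 heavy atoms by environment: 5× C (in 5-ring) → match; 1× Cl (acyclic) → no; 4× C (acyclic) → no; 2× O (acyclic) → no; 1× N (acyclic) → no; 1× N (charge +1, acyclic) → no; 1× O (charge -1, acyclic) → no.
That gives 5 matching atoms.

5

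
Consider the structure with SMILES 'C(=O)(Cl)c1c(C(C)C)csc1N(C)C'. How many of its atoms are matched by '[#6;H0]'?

4

The query [#6;H0] means: any carbon with no attached hydrogen.
Check the 14 heavy atoms by environment: 1× s (aromatic, H0) → no; 3× c (aromatic, H0) → match; 1× c (aromatic, H1) → no; 1× N (H0) → no; 4× C (H3) → no; 1× C (H1) → no; 1× C (H0) → match; 1× O (H0) → no; 1× Cl (H0) → no.
Summing the matching environments: 3 + 1 = 4 matching atoms.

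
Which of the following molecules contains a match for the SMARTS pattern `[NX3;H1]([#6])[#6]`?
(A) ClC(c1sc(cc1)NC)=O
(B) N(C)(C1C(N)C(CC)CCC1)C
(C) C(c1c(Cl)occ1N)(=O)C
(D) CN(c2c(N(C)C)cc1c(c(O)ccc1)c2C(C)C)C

[NX3;H1]([#6])[#6] describes a trivalent nitrogen with one H, bonded to two carbons (a secondary amine).
(A) contains an N-methylamino group (-NHCH3), which satisfies every atom and bond constraint.
(B) has a dimethylamino group (-N(CH3)2) but the nitrogen has H0, not H1.
(C) has a primary amino group (-NH2) but the nitrogen has H2 and only one carbon neighbour.
(D) has a dimethylamino group (-N(CH3)2) but the nitrogen has H0, not H1.
So the answer is (A).

A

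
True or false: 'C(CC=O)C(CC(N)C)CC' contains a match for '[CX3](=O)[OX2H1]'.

False

The pattern [CX3](=O)[OX2H1] describes an sp2 carbon double-bonded to O and single-bonded to an -OH oxygen — a carboxylic acid.
The closest candidate here is an aldehyde (-CHO), but there is no singly-bonded oxygen on the carbonyl carbon. No other fragment satisfies the full query, so there is no match.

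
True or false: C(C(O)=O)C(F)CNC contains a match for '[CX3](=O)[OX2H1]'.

The pattern [CX3](=O)[OX2H1] describes an sp2 carbon double-bonded to O and single-bonded to an -OH oxygen — a carboxylic acid.
The molecule carries a carboxylic acid group (-C(=O)OH), whose atoms satisfy every constraint of the query, so the pattern matches.

True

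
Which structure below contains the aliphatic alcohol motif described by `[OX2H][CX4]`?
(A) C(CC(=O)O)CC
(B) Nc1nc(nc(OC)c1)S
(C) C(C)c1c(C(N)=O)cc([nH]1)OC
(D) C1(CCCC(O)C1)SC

D

[OX2H][CX4] describes a hydroxyl oxygen bound to an sp3 (X4) carbon (an aliphatic alcohol).
(A) has a carboxylic acid group (-C(=O)OH) but the -OH is on a CX3 carbonyl carbon, not a CX4 carbon.
(B) has a methoxy ether (-OCH3) but the oxygen has H0 (ether), not H1.
(C) has a methoxy ether (-OCH3) but the oxygen has H0 (ether), not H1.
(D) contains a hydroxyl group (-OH), which satisfies every atom and bond constraint.
So the answer is (D).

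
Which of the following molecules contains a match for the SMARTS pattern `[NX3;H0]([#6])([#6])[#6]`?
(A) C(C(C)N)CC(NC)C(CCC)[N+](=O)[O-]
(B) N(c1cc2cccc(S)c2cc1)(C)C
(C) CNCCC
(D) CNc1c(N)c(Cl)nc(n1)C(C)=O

B

[NX3;H0]([#6])([#6])[#6] describes a trivalent nitrogen with no H, bonded to three carbons (a tertiary amine).
(A) has a primary amino group (-NH2) but the nitrogen has H2, not H0 with three carbons.
(B) contains a dimethylamino group (-N(CH3)2), which satisfies every atom and bond constraint.
(C) has an N-methylamino group (-NHCH3) but the nitrogen still has one H (H1), not H0.
(D) has a primary amino group (-NH2) but the nitrogen has H2, not H0 with three carbons.
So the answer is (B).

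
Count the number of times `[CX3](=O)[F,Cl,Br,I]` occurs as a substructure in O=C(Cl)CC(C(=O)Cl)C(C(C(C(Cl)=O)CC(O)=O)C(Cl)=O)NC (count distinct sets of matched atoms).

[CX3](=O)[F,Cl,Br,I] is the SMARTS for an acyl halide: a carbonyl carbon bonded to a halogen.
The molecule carries 4 separate instances of an acyl chloride (-C(=O)Cl) meeting every constraint; each maps to a distinct set of atoms, giving 4 matches.

4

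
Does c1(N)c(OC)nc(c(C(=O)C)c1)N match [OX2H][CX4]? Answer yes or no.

The pattern [OX2H][CX4] describes a hydroxyl oxygen bound to an sp3 (X4) carbon — an aliphatic alcohol.
The closest candidate here is a methoxy ether (-OCH3), but the oxygen has H0 (ether), not H1. No other fragment satisfies the full query, so there is no match.

No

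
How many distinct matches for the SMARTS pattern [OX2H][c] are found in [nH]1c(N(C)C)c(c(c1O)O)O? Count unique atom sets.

3

[OX2H][c] is the SMARTS for a phenol: a hydroxyl oxygen attached to an aromatic carbon.
The molecule carries 3 separate instances of a hydroxyl group (-OH) meeting every constraint; each maps to a distinct set of atoms, giving 3 matches.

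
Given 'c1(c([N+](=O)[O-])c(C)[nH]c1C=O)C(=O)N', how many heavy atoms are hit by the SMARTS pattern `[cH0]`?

The query [cH0] means: aromatic carbon with no attached hydrogen (substituted or ring-fusion).
Check the 14 heavy atoms by environment: 1× n (aromatic, H1) → no; 4× c (aromatic, H0) → match; 1× C (H1) → no; 3× O (H0) → no; 1× N (charge +1, H0) → no; 1× O (charge -1, H0) → no; 1× C (H0) → no; 1× N (H2) → no; 1× C (H3) → no.
That gives 4 matching atoms.

4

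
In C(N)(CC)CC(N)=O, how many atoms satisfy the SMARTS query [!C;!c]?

3

Check the 8 heavy atoms by environment: 5× C → no; 2× N → match; 1× O → match.
Summing the matching environments: 2 + 1 = 3 matching atoms.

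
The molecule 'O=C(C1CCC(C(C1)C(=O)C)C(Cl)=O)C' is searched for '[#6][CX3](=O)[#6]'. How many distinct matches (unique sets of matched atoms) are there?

2

[#6][CX3](=O)[#6] is the SMARTS for a ketone: a carbonyl carbon (no H) flanked by two carbons.
The molecule carries 2 separate instances of an acetyl/ketone group (-C(=O)CH3) meeting every constraint; each maps to a distinct set of atoms, giving 2 matches.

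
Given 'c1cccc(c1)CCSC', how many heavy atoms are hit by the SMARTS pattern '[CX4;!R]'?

The query [CX4;!R] means: aliphatic carbon with four total connections, not in a ring.
Check the 10 heavy atoms by environment: 3× C (X4, acyclic) → match; 6× c (aromatic, X3, in 6-ring) → no; 1× S (X2, acyclic) → no.
That gives 3 matching atoms.

3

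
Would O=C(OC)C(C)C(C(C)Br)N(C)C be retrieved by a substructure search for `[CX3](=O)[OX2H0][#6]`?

Yes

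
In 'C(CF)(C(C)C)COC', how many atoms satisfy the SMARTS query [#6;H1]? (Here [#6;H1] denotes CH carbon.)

Check the 9 heavy atoms by environment: 2× C (H2) → no; 2× C (H1) → match; 3× C (H3) → no; 1× O (H0) → no; 1× F (H0) → no.
That gives 2 matching atoms.

2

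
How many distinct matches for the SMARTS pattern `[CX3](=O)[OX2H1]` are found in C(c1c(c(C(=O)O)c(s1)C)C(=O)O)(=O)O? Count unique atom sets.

[CX3](=O)[OX2H1] is the SMARTS for a carboxylic acid: an sp2 carbon double-bonded to O and single-bonded to an -OH oxygen.
The molecule carries 3 separate instances of a carboxylic acid group (-C(=O)OH) meeting every constraint; each maps to a distinct set of atoms, giving 3 matches.

3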